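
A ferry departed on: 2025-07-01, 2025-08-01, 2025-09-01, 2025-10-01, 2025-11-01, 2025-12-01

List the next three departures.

2026-01-01, 2026-02-01, 2026-03-01

Gaps: 31, 31, 30, 31, 30 days — not constant. Every event is on the 1st of the month.
Pattern: the 1st of each month.
January 2026: 2026-01-01.
February 2026: 2026-02-01.
March 2026: 2026-03-01.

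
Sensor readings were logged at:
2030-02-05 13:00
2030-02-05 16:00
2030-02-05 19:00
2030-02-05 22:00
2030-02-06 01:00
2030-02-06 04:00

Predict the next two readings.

2030-02-06 07:00, 2030-02-06 10:00

Spacing: 3, 3, 3, 3, 3 h — constant 3 h.
2030-02-06 04:00 + 3 h = 2030-02-06 07:00.
2030-02-06 07:00 + 3 h = 2030-02-06 10:00.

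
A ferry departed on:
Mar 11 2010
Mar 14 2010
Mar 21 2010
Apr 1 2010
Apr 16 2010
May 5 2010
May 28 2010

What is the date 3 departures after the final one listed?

Aug 29 2010

Intervals are 3, 7, 11, 15, 19, 23 days — an arithmetic progression with common difference 4.
Next gap: 27 days. May 28 2010 + 27 days = Jun 24 2010.
Next gap: 31 days. Jun 24 2010 + 31 days = Jul 25 2010.
Next gap: 35 days. Jul 25 2010 + 35 days = Aug 29 2010.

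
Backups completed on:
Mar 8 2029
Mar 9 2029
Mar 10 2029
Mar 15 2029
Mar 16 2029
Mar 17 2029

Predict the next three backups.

The gap pattern 1, 1, 5, 1, 1 repeats every 3 events.
These are the Thursdays, Fridays and Saturdays of each week.
Next Thursday: Mar 22 2029.
The following Friday is Mar 23 2029.
The following Saturday is Mar 24 2029.

Mar 22 2029, Mar 23 2029, Mar 24 2029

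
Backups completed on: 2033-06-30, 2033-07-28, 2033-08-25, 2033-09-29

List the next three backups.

2033-10-27, 2033-11-24, 2033-12-29

All Thursdays; the gaps (28, 28, 35) vary with month length.
This is the last Thursday of each month.
October 2033 ends with Thursday 2033-10-27.
November 2033 ends with Thursday 2033-11-24.
Last Thursday of December 2033: 2033-12-29.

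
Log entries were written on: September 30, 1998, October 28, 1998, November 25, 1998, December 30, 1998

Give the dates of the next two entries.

January 27, 1999; February 24, 1999

All Wednesdays; the gaps (28, 28, 35) vary with month length.
This is the last Wednesday of each month.
Last Wednesday of January 1999: January 27, 1999.
February 1999 ends with Wednesday February 24, 1999.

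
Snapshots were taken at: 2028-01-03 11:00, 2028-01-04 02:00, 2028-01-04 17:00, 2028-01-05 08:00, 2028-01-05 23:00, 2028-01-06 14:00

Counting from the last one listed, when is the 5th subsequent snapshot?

2028-01-09 17:00

Spacing: 15, 15, 15, 15, 15 h — constant 15 h.
2028-01-06 14:00 + 15 h = 2028-01-07 05:00.
2028-01-07 05:00 + 15 h = 2028-01-07 20:00.
2028-01-07 20:00 + 15 h = 2028-01-08 11:00.
2028-01-08 11:00 + 15 h = 2028-01-09 02:00.
2028-01-09 02:00 + 15 h = 2028-01-09 17:00.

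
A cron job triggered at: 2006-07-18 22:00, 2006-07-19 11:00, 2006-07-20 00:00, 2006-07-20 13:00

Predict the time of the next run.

2006-07-21 02:00

Spacing: 13, 13, 13 h — constant 13 h.
2006-07-20 13:00 + 13 h = 2006-07-21 02:00.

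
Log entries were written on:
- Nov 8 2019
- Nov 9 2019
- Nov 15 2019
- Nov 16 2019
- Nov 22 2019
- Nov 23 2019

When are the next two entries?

Nov 29 2019, Nov 30 2019

Gaps: 1, 6, 1, 6, 1 days — not constant, but cyclic with period 2.
The events fall on every Friday and Saturday.
Next Friday: Nov 29 2019.
The following Saturday is Nov 30 2019.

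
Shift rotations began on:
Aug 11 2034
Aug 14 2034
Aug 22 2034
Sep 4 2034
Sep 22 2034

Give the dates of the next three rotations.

Oct 15 2034, Nov 12 2034, Dec 15 2034

The spacing grows by 5 each time: 3, 8, 13, 18 days.
Next gap: 23 days. Sep 22 2034 + 23 days = Oct 15 2034.
Next gap: 28 days. Oct 15 2034 + 28 days = Nov 12 2034.
Next gap: 33 days. Nov 12 2034 + 33 days = Dec 15 2034.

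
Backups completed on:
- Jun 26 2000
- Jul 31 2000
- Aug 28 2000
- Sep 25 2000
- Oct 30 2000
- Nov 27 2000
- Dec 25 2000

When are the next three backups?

Jan 29 2001, Feb 26 2001, Mar 26 2001

Every date is a Monday; gaps 35, 28, 28, 35, 28, 28 days.
Each is the last Monday of its month (at least one falls on the 29th or later, ruling out '4th Monday').
January 2001 ends with Monday Jan 29 2001.
February 2001 ends with Monday Feb 26 2001.
March 2001 ends with Monday Mar 26 2001.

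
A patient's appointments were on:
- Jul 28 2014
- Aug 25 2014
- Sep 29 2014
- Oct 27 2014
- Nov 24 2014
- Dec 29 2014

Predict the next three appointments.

Every date is a Monday; gaps 28, 35, 28, 28, 35 days.
Each is the last Monday of its month (at least one falls on the 29th or later, ruling out '4th Monday').
January 2015 ends with Monday Jan 26 2015.
February 2015 ends with Monday Feb 23 2015.
March 2015 ends with Monday Mar 30 2015.

Jan 26 2015, Feb 23 2015, Mar 30 2015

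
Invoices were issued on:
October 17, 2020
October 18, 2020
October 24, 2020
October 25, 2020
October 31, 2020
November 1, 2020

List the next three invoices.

Every event lands on a Saturday or Sunday (gaps cycle 1, 6, 1, 6, 1).
So the schedule is: every Saturday and Sunday.
The following Saturday is November 7, 2020.
Next Sunday: November 8, 2020.
The following Saturday is November 14, 2020.

November 7, 2020; November 8, 2020; November 14, 2020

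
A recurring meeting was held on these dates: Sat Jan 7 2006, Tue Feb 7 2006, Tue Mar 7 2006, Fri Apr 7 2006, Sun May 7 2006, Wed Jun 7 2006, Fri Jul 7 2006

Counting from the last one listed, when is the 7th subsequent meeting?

Each date is the 7th; the gaps (31, 28, 31, 30, 31, 30) track the month lengths.
The rule is the 7th of each month.
August 2006: Mon Aug 7 2006.
Next: September 2006 → Thu Sep 7 2006.
October 2006: Sat Oct 7 2006.
Next: November 2006 → Tue Nov 7 2006.
December 2006: Thu Dec 7 2006.
Next: January 2007 → Sun Jan 7 2007.
February 2007: Wed Feb 7 2007.

Wed Feb 7 2007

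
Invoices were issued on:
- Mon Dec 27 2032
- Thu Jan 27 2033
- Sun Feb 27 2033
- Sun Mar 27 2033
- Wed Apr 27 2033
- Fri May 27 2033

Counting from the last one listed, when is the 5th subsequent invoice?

Gaps: 31, 31, 28, 31, 30 days — not constant. Every event is on the 27th of the month.
Pattern: the 27th of each month.
Next: June 2033 → Mon Jun 27 2033.
July 2033: Wed Jul 27 2033.
Next: August 2033 → Sat Aug 27 2033.
Next: September 2033 → Tue Sep 27 2033.
October 2033: Thu Oct 27 2033.

Thu Oct 27 2033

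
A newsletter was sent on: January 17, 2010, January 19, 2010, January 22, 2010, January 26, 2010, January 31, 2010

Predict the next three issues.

February 6, 2010; February 13, 2010; February 21, 2010

Gaps: 2, 3, 4, 5 days — each gap is 1 larger than the previous one.
Next gap: 6 days. January 31, 2010 + 6 days = February 6, 2010.
Next gap: 7 days. February 6, 2010 + 7 days = February 13, 2010.
Next gap: 8 days. February 13, 2010 + 8 days = February 21, 2010.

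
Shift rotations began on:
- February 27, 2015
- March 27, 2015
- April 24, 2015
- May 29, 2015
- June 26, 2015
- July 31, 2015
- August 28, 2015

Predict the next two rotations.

September 25, 2015; October 30, 2015

All Fridays; the gaps (28, 28, 35, 28, 35, 28) vary with month length.
This is the last Friday of each month.
Last Friday of September 2015: September 25, 2015.
October 2015 ends with Friday October 30, 2015.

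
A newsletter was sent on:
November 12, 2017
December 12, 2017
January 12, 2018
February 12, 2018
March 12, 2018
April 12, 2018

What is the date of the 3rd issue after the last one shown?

Gaps: 30, 31, 31, 28, 31 days — not constant. Every event is on the 12th of the month.
Pattern: the 12th of each month.
May 2018: May 12, 2018.
Next: June 2018 → June 12, 2018.
Next: July 2018 → July 12, 2018.

July 12, 2018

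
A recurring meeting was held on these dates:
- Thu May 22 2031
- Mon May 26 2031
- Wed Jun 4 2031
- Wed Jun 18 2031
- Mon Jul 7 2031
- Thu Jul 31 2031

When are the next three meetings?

Fri Aug 29 2031, Thu Oct 2 2031, Mon Nov 10 2031

The spacing grows by 5 each time: 4, 9, 14, 19, 24 days.
Next gap: 29 days. Thu Jul 31 2031 + 29 days = Fri Aug 29 2031.
Next gap: 34 days. Fri Aug 29 2031 + 34 days = Thu Oct 2 2031.
Next gap: 39 days. Thu Oct 2 2031 + 39 days = Mon Nov 10 2031.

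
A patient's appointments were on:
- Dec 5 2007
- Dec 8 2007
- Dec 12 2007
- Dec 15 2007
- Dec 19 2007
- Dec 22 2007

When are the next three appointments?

Dec 26 2007, Dec 29 2007, Jan 2 2008

Gaps: 3, 4, 3, 4, 3 days — not constant, but cyclic with period 2.
The events fall on every Wednesday and Saturday.
The following Wednesday is Dec 26 2007.
Next Saturday: Dec 29 2007.
Next Wednesday: Jan 2 2008.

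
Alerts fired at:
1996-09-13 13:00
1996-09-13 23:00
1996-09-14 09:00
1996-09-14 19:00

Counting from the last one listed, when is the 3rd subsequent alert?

1996-09-16 01:00

Gaps: 10, 10, 10 hours — each event is 10 hours after the previous one.
1996-09-14 19:00 + 10 h = 1996-09-15 05:00.
1996-09-15 05:00 + 10 h = 1996-09-15 15:00.
1996-09-15 15:00 + 10 h = 1996-09-16 01:00.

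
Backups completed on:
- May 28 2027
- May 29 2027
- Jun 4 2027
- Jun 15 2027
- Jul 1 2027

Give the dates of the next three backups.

Gaps: 1, 6, 11, 16 days — each gap is 5 larger than the previous one.
Next gap: 21 days. Jul 1 2027 + 21 days = Jul 22 2027.
Next gap: 26 days. Jul 22 2027 + 26 days = Aug 17 2027.
Next gap: 31 days. Aug 17 2027 + 31 days = Sep 17 2027.

Jul 22 2027, Aug 17 2027, Sep 17 2027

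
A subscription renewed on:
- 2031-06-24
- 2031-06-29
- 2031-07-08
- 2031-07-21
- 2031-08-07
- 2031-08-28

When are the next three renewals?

Intervals are 5, 9, 13, 17, 21 days — an arithmetic progression with common difference 4.
Next gap: 25 days. 2031-08-28 + 25 days = 2031-09-22.
Next gap: 29 days. 2031-09-22 + 29 days = 2031-10-21.
Next gap: 33 days. 2031-10-21 + 33 days = 2031-11-23.

2031-09-22, 2031-10-21, 2031-11-23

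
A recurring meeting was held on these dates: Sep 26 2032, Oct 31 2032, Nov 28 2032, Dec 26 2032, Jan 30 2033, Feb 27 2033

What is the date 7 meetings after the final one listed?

Sep 25 2033

These are Sundays with 35, 28, 28, 35, 28-day gaps.
Each is the final Sunday of its month — Oct 31 2032 is past the 28th, so '4th Sunday' doesn't fit.
March 2033 ends with Sunday Mar 27 2033.
April 2033 ends with Sunday Apr 24 2033.
May 2033 ends with Sunday May 29 2033.
June 2033 ends with Sunday Jun 26 2033.
Last Sunday of July 2033: Jul 31 2033.
Last Sunday of August 2033: Aug 28 2033.
Last Sunday of September 2033: Sep 25 2033.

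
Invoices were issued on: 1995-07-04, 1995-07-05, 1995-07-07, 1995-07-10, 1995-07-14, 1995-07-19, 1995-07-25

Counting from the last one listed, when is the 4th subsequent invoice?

1995-08-28

Intervals are 1, 2, 3, 4, 5, 6 days — an arithmetic progression with common difference 1.
Next gap: 7 days. 1995-07-25 + 7 days = 1995-08-01.
Next gap: 8 days. 1995-08-01 + 8 days = 1995-08-09.
Next gap: 9 days. 1995-08-09 + 9 days = 1995-08-18.
Next gap: 10 days. 1995-08-18 + 10 days = 1995-08-28.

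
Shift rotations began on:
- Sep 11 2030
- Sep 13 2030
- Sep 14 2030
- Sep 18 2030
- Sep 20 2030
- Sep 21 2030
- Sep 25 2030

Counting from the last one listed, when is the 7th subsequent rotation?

Oct 11 2030

Gaps: 2, 1, 4, 2, 1, 4 days — not constant, but cyclic with period 3.
The events fall on every Wednesday, Friday and Saturday.
The following Friday is Sep 27 2030.
The following Saturday is Sep 28 2030.
Next Wednesday: Oct 2 2030.
The following Friday is Oct 4 2030.
Next Saturday: Oct 5 2030.
Next Wednesday: Oct 9 2030.
The following Friday is Oct 11 2030.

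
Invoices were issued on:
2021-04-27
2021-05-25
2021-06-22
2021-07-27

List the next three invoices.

2021-08-24, 2021-09-28, 2021-10-26

Gaps: 28, 28, 35 days — a mix of 28 and 35. Every date is a Tuesday.
Each is the 4th Tuesday of its month.
August 2021 — 4th Tuesday is 2021-08-24.
4th Tuesday of September 2021: 2021-09-28.
4th Tuesday of October 2021: 2021-10-26.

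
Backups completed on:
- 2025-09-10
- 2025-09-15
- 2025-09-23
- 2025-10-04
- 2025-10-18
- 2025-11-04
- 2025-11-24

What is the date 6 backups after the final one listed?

The spacing grows by 3 each time: 5, 8, 11, 14, 17, 20 days.
Next gap: 23 days. 2025-11-24 + 23 days = 2025-12-17.
Next gap: 26 days. 2025-12-17 + 26 days = 2026-01-12.
Next gap: 29 days. 2026-01-12 + 29 days = 2026-02-10.
Next gap: 32 days. 2026-02-10 + 32 days = 2026-03-14.
Next gap: 35 days. 2026-03-14 + 35 days = 2026-04-18.
Next gap: 38 days. 2026-04-18 + 38 days = 2026-05-26.

2026-05-26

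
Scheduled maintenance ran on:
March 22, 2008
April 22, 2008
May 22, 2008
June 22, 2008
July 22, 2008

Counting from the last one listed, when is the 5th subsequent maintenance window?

Each date is the 22nd; the gaps (31, 30, 31, 30) track the month lengths.
The rule is the 22nd of each month.
Next: August 2008 → August 22, 2008.
Next: September 2008 → September 22, 2008.
Next: October 2008 → October 22, 2008.
Next: November 2008 → November 22, 2008.
December 2008: December 22, 2008.

December 22, 2008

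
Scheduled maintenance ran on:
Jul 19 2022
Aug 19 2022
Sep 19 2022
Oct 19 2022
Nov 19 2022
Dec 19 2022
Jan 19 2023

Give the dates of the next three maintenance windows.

Each date is the 19th; the gaps (31, 31, 30, 31, 30, 31) track the month lengths.
The rule is the 19th of each month.
February 2023: Feb 19 2023.
Next: March 2023 → Mar 19 2023.
April 2023: Apr 19 2023.

Feb 19 2023, Mar 19 2023, Apr 19 2023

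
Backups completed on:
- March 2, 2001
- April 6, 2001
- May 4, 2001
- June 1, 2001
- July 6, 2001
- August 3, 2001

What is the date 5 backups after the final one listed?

January 4, 2002

All dates are Fridays, 35, 28, 28, 35, 28 days apart.
Specifically, the 1st Friday of each month.
1st Friday of September 2001: September 7, 2001.
1st Friday of October 2001: October 5, 2001.
November 2001 — 1st Friday is November 2, 2001.
1st Friday of December 2001: December 7, 2001.
January 2002 — 1st Friday is January 4, 2002.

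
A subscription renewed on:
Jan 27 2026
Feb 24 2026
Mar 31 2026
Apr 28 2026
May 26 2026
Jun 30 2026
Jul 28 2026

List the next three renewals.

Aug 25 2026, Sep 29 2026, Oct 27 2026

These are Tuesdays with 28, 35, 28, 28, 35, 28-day gaps.
Each is the final Tuesday of its month — Mar 31 2026 is past the 28th, so '4th Tuesday' doesn't fit.
Last Tuesday of August 2026: Aug 25 2026.
September 2026 ends with Tuesday Sep 29 2026.
Last Tuesday of October 2026: Oct 27 2026.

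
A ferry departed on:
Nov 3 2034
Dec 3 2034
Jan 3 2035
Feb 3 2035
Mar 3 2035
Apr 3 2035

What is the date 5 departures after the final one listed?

Each date is the 3rd; the gaps (30, 31, 31, 28, 31) track the month lengths.
The rule is the 3rd of each month.
May 2035: May 3 2035.
June 2035: Jun 3 2035.
July 2035: Jul 3 2035.
Next: August 2035 → Aug 3 2035.
September 2035: Sep 3 2035.

Sep 3 2035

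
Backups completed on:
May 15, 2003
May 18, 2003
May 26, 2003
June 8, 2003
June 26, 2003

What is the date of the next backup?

July 19, 2003

Gaps: 3, 8, 13, 18 days — each gap is 5 larger than the previous one.
Next gap: 23 days. June 26, 2003 + 23 days = July 19, 2003.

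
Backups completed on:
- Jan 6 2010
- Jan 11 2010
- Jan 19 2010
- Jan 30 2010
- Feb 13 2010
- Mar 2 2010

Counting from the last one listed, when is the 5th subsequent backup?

Intervals are 5, 8, 11, 14, 17 days — an arithmetic progression with common difference 3.
Next gap: 20 days. Mar 2 2010 + 20 days = Mar 22 2010.
Next gap: 23 days. Mar 22 2010 + 23 days = Apr 14 2010.
Next gap: 26 days. Apr 14 2010 + 26 days = May 10 2010.
Next gap: 29 days. May 10 2010 + 29 days = Jun 8 2010.
Next gap: 32 days. Jun 8 2010 + 32 days = Jul 10 2010.

Jul 10 2010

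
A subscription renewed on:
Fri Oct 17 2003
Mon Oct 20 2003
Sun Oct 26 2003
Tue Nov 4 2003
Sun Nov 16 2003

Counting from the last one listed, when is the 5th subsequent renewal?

Sun Feb 29 2004

Gaps: 3, 6, 9, 12 days — each gap is 3 larger than the previous one.
Next gap: 15 days. Sun Nov 16 2003 + 15 days = Mon Dec 1 2003.
Next gap: 18 days. Mon Dec 1 2003 + 18 days = Fri Dec 19 2003.
Next gap: 21 days. Fri Dec 19 2003 + 21 days = Fri Jan 9 2004.
Next gap: 24 days. Fri Jan 9 2004 + 24 days = Mon Feb 2 2004.
Next gap: 27 days. Mon Feb 2 2004 + 27 days = Sun Feb 29 2004.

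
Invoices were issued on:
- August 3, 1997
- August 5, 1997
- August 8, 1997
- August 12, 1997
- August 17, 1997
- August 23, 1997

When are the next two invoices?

August 30, 1997; September 7, 1997

The spacing grows by 1 each time: 2, 3, 4, 5, 6 days.
Next gap: 7 days. August 23, 1997 + 7 days = August 30, 1997.
Next gap: 8 days. August 30, 1997 + 8 days = September 7, 1997.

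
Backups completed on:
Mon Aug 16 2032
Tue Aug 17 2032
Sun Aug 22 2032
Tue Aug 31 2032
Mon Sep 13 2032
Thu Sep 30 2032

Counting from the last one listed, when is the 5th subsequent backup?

Intervals are 1, 5, 9, 13, 17 days — an arithmetic progression with common difference 4.
Next gap: 21 days. Thu Sep 30 2032 + 21 days = Thu Oct 21 2032.
Next gap: 25 days. Thu Oct 21 2032 + 25 days = Mon Nov 15 2032.
Next gap: 29 days. Mon Nov 15 2032 + 29 days = Tue Dec 14 2032.
Next gap: 33 days. Tue Dec 14 2032 + 33 days = Sun Jan 16 2033.
Next gap: 37 days. Sun Jan 16 2033 + 37 days = Tue Feb 22 2033.

Tue Feb 22 2033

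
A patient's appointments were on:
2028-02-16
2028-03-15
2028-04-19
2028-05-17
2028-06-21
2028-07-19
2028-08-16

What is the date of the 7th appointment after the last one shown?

2029-03-21

Gaps: 28, 35, 28, 35, 28, 28 days — a mix of 28 and 35. Every date is a Wednesday.
Each is the 3rd Wednesday of its month.
3rd Wednesday of September 2028: 2028-09-20.
3rd Wednesday of October 2028: 2028-10-18.
3rd Wednesday of November 2028: 2028-11-15.
3rd Wednesday of December 2028: 2028-12-20.
January 2029 — 3rd Wednesday is 2029-01-17.
February 2029 — 3rd Wednesday is 2029-02-21.
March 2029 — 3rd Wednesday is 2029-03-21.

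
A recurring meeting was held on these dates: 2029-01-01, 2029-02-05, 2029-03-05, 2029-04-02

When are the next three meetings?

All dates are Mondays, 35, 28, 28 days apart.
Specifically, the 1st Monday of each month.
May 2029 — 1st Monday is 2029-05-07.
1st Monday of June 2029: 2029-06-04.
1st Monday of July 2029: 2029-07-02.

2029-05-07, 2029-06-04, 2029-07-02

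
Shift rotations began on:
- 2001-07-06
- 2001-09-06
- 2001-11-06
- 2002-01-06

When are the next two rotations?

2002-03-06, 2002-05-06

The day-of-month is always 6 (62, 61, 61 days between events).
So this recurs on the 6th of every 2 months.
March 2002: 2002-03-06.
Next: May 2002 → 2002-05-06.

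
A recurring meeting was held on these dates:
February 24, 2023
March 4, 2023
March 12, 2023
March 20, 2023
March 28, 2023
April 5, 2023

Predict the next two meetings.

Gaps between consecutive events: 8, 8, 8, 8, 8 days — a constant 8-day interval.
April 5, 2023 + 8 days = April 13, 2023.
April 13, 2023 + 8 days = April 21, 2023.

April 13, 2023; April 21, 2023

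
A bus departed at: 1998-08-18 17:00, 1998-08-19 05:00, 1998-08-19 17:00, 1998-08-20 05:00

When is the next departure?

Gaps: 12, 12, 12 hours — each event is 12 hours after the previous one.
1998-08-20 05:00 + 12 h = 1998-08-20 17:00.

1998-08-20 17:00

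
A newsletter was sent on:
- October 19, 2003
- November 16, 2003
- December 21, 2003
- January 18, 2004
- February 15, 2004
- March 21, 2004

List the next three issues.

All dates are Sundays, 28, 35, 28, 28, 35 days apart.
Specifically, the 3rd Sunday of each month.
April 2004 — 3rd Sunday is April 18, 2004.
3rd Sunday of May 2004: May 16, 2004.
June 2004 — 3rd Sunday is June 20, 2004.

April 18, 2004; May 16, 2004; June 20, 2004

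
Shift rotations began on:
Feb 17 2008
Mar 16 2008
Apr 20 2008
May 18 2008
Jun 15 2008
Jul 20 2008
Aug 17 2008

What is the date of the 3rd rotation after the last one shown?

Nov 16 2008

These are Sundays at 28- or 35-day spacing (28, 35, 28, 28, 35, 28).
The pattern: 3rd Sunday of the month.
3rd Sunday of September 2008: Sep 21 2008.
October 2008 — 3rd Sunday is Oct 19 2008.
3rd Sunday of November 2008: Nov 16 2008.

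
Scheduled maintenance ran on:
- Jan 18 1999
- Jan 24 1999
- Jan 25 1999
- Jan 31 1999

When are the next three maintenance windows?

Feb 1 1999, Feb 7 1999, Feb 8 1999

Gaps: 6, 1, 6 days — not constant, but cyclic with period 2.
The events fall on every Monday and Sunday.
The following Monday is Feb 1 1999.
The following Sunday is Feb 7 1999.
Next Monday: Feb 8 1999.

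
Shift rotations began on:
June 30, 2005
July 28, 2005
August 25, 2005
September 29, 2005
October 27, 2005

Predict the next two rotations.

Every date is a Thursday; gaps 28, 28, 35, 28 days.
Each is the last Thursday of its month (at least one falls on the 29th or later, ruling out '4th Thursday').
November 2005 ends with Thursday November 24, 2005.
December 2005 ends with Thursday December 29, 2005.

November 24, 2005; December 29, 2005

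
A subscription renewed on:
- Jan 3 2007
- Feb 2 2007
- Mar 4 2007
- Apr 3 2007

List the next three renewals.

The spacing is 30, 30, 30 days — always 30 days.
Apr 3 2007 + 30 days = May 3 2007.
May 3 2007 + 30 days = Jun 2 2007.
Jun 2 2007 + 30 days = Jul 2 2007.

May 3 2007, Jun 2 2007, Jul 2 2007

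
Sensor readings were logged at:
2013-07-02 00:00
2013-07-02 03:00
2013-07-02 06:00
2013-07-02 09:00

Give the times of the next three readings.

2013-07-02 12:00, 2013-07-02 15:00, 2013-07-02 18:00

Gaps: 3, 3, 3 hours — each event is 3 hours after the previous one.
2013-07-02 09:00 + 3 h = 2013-07-02 12:00.
2013-07-02 12:00 + 3 h = 2013-07-02 15:00.
2013-07-02 15:00 + 3 h = 2013-07-02 18:00.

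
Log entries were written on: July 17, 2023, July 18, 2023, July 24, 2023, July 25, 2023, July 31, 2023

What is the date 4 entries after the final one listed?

The gap pattern 1, 6, 1, 6 repeats every 2 events.
These are the Mondays and Tuesdays of each week.
The following Tuesday is August 1, 2023.
Next Monday: August 7, 2023.
The following Tuesday is August 8, 2023.
Next Monday: August 14, 2023.

August 14, 2023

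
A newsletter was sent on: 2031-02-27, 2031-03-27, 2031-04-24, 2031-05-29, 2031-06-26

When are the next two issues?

2031-07-31, 2031-08-28

These are Thursdays with 28, 28, 35, 28-day gaps.
Each is the final Thursday of its month — 2031-05-29 is past the 28th, so '4th Thursday' doesn't fit.
July 2031 ends with Thursday 2031-07-31.
Last Thursday of August 2031: 2031-08-28.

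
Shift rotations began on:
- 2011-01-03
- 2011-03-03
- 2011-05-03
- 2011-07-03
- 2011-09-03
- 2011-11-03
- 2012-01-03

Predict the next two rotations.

Gaps: 59, 61, 61, 62, 61, 61 days — not constant. Every event is on the 3rd of the month.
Pattern: the 3rd of every 2 months.
Next: March 2012 → 2012-03-03.
Next: May 2012 → 2012-05-03.

2012-03-03, 2012-05-03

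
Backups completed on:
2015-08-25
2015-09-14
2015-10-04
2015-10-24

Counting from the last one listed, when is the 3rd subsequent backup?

2015-12-23

Every event comes 20 days after the last (20, 20, 20).
2015-10-24 + 20 days = 2015-11-13.
2015-11-13 + 20 days = 2015-12-03.
2015-12-03 + 20 days = 2015-12-23.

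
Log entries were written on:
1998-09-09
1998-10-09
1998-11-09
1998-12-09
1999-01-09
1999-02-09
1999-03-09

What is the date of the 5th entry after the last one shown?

1999-08-09

Gaps: 30, 31, 30, 31, 31, 28 days — not constant. Every event is on the 9th of the month.
Pattern: the 9th of each month.
Next: April 1999 → 1999-04-09.
May 1999: 1999-05-09.
Next: June 1999 → 1999-06-09.
July 1999: 1999-07-09.
August 1999: 1999-08-09.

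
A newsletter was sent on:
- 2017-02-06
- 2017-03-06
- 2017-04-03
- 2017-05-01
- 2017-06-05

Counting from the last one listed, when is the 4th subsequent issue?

All dates are Mondays, 28, 28, 28, 35 days apart.
Specifically, the 1st Monday of each month.
1st Monday of July 2017: 2017-07-03.
1st Monday of August 2017: 2017-08-07.
1st Monday of September 2017: 2017-09-04.
October 2017 — 1st Monday is 2017-10-02.

2017-10-02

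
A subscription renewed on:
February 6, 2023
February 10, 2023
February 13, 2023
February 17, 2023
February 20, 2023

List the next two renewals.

Gaps: 4, 3, 4, 3 days — not constant, but cyclic with period 2.
The events fall on every Monday and Friday.
The following Friday is February 24, 2023.
The following Monday is February 27, 2023.

February 24, 2023; February 27, 2023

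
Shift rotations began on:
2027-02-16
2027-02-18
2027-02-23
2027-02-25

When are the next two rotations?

Gaps: 2, 5, 2 days — not constant, but cyclic with period 2.
The events fall on every Tuesday and Thursday.
Next Tuesday: 2027-03-02.
Next Thursday: 2027-03-04.

2027-03-02, 2027-03-04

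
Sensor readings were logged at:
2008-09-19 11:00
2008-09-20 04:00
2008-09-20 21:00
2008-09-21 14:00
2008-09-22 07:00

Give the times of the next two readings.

Spacing: 17, 17, 17, 17 h — constant 17 h.
2008-09-22 07:00 + 17 h = 2008-09-23 00:00.
2008-09-23 00:00 + 17 h = 2008-09-23 17:00.

2008-09-23 00:00, 2008-09-23 17:00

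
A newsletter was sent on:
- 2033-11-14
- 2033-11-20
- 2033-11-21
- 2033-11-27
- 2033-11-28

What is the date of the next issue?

Every event lands on a Monday or Sunday (gaps cycle 6, 1, 6, 1).
So the schedule is: every Monday and Sunday.
The following Sunday is 2033-12-04.

2033-12-04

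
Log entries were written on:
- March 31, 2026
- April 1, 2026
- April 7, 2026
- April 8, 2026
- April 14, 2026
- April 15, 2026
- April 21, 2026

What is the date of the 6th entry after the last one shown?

Every event lands on a Tuesday or Wednesday (gaps cycle 1, 6, 1, 6, 1, 6).
So the schedule is: every Tuesday and Wednesday.
Next Wednesday: April 22, 2026.
The following Tuesday is April 28, 2026.
The following Wednesday is April 29, 2026.
The following Tuesday is May 5, 2026.
Next Wednesday: May 6, 2026.
The following Tuesday is May 12, 2026.

May 12, 2026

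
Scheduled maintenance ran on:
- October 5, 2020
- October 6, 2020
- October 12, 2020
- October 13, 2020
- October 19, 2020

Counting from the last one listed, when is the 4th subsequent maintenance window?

November 2, 2020

The gap pattern 1, 6, 1, 6 repeats every 2 events.
These are the Mondays and Tuesdays of each week.
Next Tuesday: October 20, 2020.
Next Monday: October 26, 2020.
The following Tuesday is October 27, 2020.
Next Monday: November 2, 2020.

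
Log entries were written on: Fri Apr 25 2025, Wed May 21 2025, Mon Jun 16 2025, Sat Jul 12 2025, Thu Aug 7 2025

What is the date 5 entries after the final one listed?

Mon Dec 15 2025

The spacing is 26, 26, 26, 26 days — always 26 days.
Thu Aug 7 2025 + 26 days = Tue Sep 2 2025.
Tue Sep 2 2025 + 26 days = Sun Sep 28 2025.
Sun Sep 28 2025 + 26 days = Fri Oct 24 2025.
Fri Oct 24 2025 + 26 days = Wed Nov 19 2025.
Wed Nov 19 2025 + 26 days = Mon Dec 15 2025.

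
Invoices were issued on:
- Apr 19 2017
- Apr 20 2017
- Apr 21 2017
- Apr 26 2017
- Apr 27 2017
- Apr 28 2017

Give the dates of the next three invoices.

The gap pattern 1, 1, 5, 1, 1 repeats every 3 events.
These are the Wednesdays, Thursdays and Fridays of each week.
Next Wednesday: May 3 2017.
Next Thursday: May 4 2017.
Next Friday: May 5 2017.

May 3 2017, May 4 2017, May 5 2017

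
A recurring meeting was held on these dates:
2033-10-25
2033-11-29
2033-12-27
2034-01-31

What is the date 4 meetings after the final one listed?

These are Tuesdays with 35, 28, 35-day gaps.
Each is the final Tuesday of its month — 2033-11-29 is past the 28th, so '4th Tuesday' doesn't fit.
February 2034 ends with Tuesday 2034-02-28.
Last Tuesday of March 2034: 2034-03-28.
April 2034 ends with Tuesday 2034-04-25.
Last Tuesday of May 2034: 2034-05-30.

2034-05-30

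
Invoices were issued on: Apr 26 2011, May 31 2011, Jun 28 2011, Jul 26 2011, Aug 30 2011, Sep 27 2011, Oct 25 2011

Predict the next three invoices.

Nov 29 2011, Dec 27 2011, Jan 31 2012

Every date is a Tuesday; gaps 35, 28, 28, 35, 28, 28 days.
Each is the last Tuesday of its month (at least one falls on the 29th or later, ruling out '4th Tuesday').
Last Tuesday of November 2011: Nov 29 2011.
Last Tuesday of December 2011: Dec 27 2011.
Last Tuesday of January 2012: Jan 31 2012.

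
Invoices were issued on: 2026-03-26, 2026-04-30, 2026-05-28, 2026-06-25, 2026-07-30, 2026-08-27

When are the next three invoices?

2026-09-24, 2026-10-29, 2026-11-26

Every date is a Thursday; gaps 35, 28, 28, 35, 28 days.
Each is the last Thursday of its month (at least one falls on the 29th or later, ruling out '4th Thursday').
Last Thursday of September 2026: 2026-09-24.
Last Thursday of October 2026: 2026-10-29.
November 2026 ends with Thursday 2026-11-26.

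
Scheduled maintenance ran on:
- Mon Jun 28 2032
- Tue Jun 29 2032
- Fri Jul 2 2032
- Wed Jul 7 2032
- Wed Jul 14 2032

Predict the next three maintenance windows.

Fri Jul 23 2032, Tue Aug 3 2032, Mon Aug 16 2032

Intervals are 1, 3, 5, 7 days — an arithmetic progression with common difference 2.
Next gap: 9 days. Wed Jul 14 2032 + 9 days = Fri Jul 23 2032.
Next gap: 11 days. Fri Jul 23 2032 + 11 days = Tue Aug 3 2032.
Next gap: 13 days. Tue Aug 3 2032 + 13 days = Mon Aug 16 2032.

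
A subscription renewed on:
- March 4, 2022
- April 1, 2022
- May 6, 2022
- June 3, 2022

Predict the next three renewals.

July 1, 2022; August 5, 2022; September 2, 2022

All dates are Fridays, 28, 35, 28 days apart.
Specifically, the 1st Friday of each month.
1st Friday of July 2022: July 1, 2022.
1st Friday of August 2022: August 5, 2022.
1st Friday of September 2022: September 2, 2022.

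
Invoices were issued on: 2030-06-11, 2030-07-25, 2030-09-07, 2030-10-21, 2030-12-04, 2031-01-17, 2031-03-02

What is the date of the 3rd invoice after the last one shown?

Every event comes 44 days after the last (44, 44, 44, 44, 44, 44).
2031-03-02 + 44 days = 2031-04-15.
2031-04-15 + 44 days = 2031-05-29.
2031-05-29 + 44 days = 2031-07-12.

2031-07-12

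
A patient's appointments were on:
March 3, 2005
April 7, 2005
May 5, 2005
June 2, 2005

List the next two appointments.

These are Thursdays at 28- or 35-day spacing (35, 28, 28).
The pattern: 1st Thursday of the month.
July 2005 — 1st Thursday is July 7, 2005.
August 2005 — 1st Thursday is August 4, 2005.

July 7, 2005; August 4, 2005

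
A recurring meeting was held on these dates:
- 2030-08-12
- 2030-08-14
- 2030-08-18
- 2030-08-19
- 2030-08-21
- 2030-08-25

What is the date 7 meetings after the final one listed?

2030-09-09

Every event lands on a Monday or Wednesday or Sunday (gaps cycle 2, 4, 1, 2, 4).
So the schedule is: every Monday, Wednesday and Sunday.
Next Monday: 2030-08-26.
Next Wednesday: 2030-08-28.
The following Sunday is 2030-09-01.
Next Monday: 2030-09-02.
The following Wednesday is 2030-09-04.
Next Sunday: 2030-09-08.
The following Monday is 2030-09-09.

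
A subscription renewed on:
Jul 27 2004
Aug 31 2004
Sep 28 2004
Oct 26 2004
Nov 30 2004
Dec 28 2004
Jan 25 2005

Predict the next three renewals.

Every date is a Tuesday; gaps 35, 28, 28, 35, 28, 28 days.
Each is the last Tuesday of its month (at least one falls on the 29th or later, ruling out '4th Tuesday').
February 2005 ends with Tuesday Feb 22 2005.
March 2005 ends with Tuesday Mar 29 2005.
April 2005 ends with Tuesday Apr 26 2005.

Feb 22 2005, Mar 29 2005, Apr 26 2005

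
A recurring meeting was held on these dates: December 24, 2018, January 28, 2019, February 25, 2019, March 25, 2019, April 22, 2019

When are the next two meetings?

All dates are Mondays, 35, 28, 28, 28 days apart.
Specifically, the 4th Monday of each month.
May 2019 — 4th Monday is May 27, 2019.
June 2019 — 4th Monday is June 24, 2019.

May 27, 2019; June 24, 2019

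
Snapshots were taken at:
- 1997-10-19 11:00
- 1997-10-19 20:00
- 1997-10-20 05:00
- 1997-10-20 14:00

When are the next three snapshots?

The interval is a steady 9 hours (9, 9, 9).
1997-10-20 14:00 + 9 h = 1997-10-20 23:00.
1997-10-20 23:00 + 9 h = 1997-10-21 08:00.
1997-10-21 08:00 + 9 h = 1997-10-21 17:00.

1997-10-20 23:00, 1997-10-21 08:00, 1997-10-21 17:00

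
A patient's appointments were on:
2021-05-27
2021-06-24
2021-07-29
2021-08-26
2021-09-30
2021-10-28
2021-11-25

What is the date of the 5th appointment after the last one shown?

These are Thursdays with 28, 35, 28, 35, 28, 28-day gaps.
Each is the final Thursday of its month — 2021-07-29 is past the 28th, so '4th Thursday' doesn't fit.
Last Thursday of December 2021: 2021-12-30.
January 2022 ends with Thursday 2022-01-27.
February 2022 ends with Thursday 2022-02-24.
March 2022 ends with Thursday 2022-03-31.
Last Thursday of April 2022: 2022-04-28.

2022-04-28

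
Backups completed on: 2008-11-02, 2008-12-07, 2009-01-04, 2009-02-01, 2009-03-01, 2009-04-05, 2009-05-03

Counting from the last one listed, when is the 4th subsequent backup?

All dates are Sundays, 35, 28, 28, 28, 35, 28 days apart.
Specifically, the 1st Sunday of each month.
June 2009 — 1st Sunday is 2009-06-07.
1st Sunday of July 2009: 2009-07-05.
1st Sunday of August 2009: 2009-08-02.
September 2009 — 1st Sunday is 2009-09-06.

2009-09-06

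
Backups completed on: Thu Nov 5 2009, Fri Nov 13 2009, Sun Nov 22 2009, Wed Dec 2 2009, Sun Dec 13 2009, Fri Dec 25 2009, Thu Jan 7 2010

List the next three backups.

Intervals are 8, 9, 10, 11, 12, 13 days — an arithmetic progression with common difference 1.
Next gap: 14 days. Thu Jan 7 2010 + 14 days = Thu Jan 21 2010.
Next gap: 15 days. Thu Jan 21 2010 + 15 days = Fri Feb 5 2010.
Next gap: 16 days. Fri Feb 5 2010 + 16 days = Sun Feb 21 2010.

Thu Jan 21 2010, Fri Feb 5 2010, Sun Feb 21 2010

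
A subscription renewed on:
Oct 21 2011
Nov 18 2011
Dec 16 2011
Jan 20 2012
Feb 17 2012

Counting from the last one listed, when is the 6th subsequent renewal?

Aug 17 2012

All dates are Fridays, 28, 28, 35, 28 days apart.
Specifically, the 3rd Friday of each month.
March 2012 — 3rd Friday is Mar 16 2012.
3rd Friday of April 2012: Apr 20 2012.
3rd Friday of May 2012: May 18 2012.
June 2012 — 3rd Friday is Jun 15 2012.
3rd Friday of July 2012: Jul 20 2012.
3rd Friday of August 2012: Aug 17 2012.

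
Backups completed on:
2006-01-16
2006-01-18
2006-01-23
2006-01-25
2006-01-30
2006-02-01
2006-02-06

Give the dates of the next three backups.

2006-02-08, 2006-02-13, 2006-02-15

The gap pattern 2, 5, 2, 5, 2, 5 repeats every 2 events.
These are the Mondays and Wednesdays of each week.
Next Wednesday: 2006-02-08.
Next Monday: 2006-02-13.
The following Wednesday is 2006-02-15.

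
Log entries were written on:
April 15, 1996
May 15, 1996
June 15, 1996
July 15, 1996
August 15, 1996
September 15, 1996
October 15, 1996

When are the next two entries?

Each date is the 15th; the gaps (30, 31, 30, 31, 31, 30) track the month lengths.
The rule is the 15th of each month.
Next: November 1996 → November 15, 1996.
Next: December 1996 → December 15, 1996.

November 15, 1996; December 15, 1996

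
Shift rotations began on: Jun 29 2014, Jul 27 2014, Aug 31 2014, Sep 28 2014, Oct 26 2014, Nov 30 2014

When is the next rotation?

All Sundays; the gaps (28, 35, 28, 28, 35) vary with month length.
This is the last Sunday of each month.
December 2014 ends with Sunday Dec 28 2014.

Dec 28 2014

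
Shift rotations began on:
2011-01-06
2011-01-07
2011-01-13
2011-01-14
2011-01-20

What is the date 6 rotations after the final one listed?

2011-02-10

Every event lands on a Thursday or Friday (gaps cycle 1, 6, 1, 6).
So the schedule is: every Thursday and Friday.
Next Friday: 2011-01-21.
The following Thursday is 2011-01-27.
Next Friday: 2011-01-28.
The following Thursday is 2011-02-03.
The following Friday is 2011-02-04.
The following Thursday is 2011-02-10.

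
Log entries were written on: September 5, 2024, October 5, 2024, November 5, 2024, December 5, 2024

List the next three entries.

The day-of-month is always 5 (30, 31, 30 days between events).
So this recurs on the 5th of each month.
January 2025: January 5, 2025.
February 2025: February 5, 2025.
Next: March 2025 → March 5, 2025.

January 5, 2025; February 5, 2025; March 5, 2025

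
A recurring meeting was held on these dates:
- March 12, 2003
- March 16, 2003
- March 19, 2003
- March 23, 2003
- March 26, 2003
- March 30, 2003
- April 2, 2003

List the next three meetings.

April 6, 2003; April 9, 2003; April 13, 2003

Gaps: 4, 3, 4, 3, 4, 3 days — not constant, but cyclic with period 2.
The events fall on every Wednesday and Sunday.
Next Sunday: April 6, 2003.
The following Wednesday is April 9, 2003.
The following Sunday is April 13, 2003.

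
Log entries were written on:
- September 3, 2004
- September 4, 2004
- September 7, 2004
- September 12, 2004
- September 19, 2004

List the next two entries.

The spacing grows by 2 each time: 1, 3, 5, 7 days.
Next gap: 9 days. September 19, 2004 + 9 days = September 28, 2004.
Next gap: 11 days. September 28, 2004 + 11 days = October 9, 2004.

September 28, 2004; October 9, 2004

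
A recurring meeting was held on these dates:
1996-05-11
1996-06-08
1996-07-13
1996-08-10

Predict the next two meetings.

These are Saturdays at 28- or 35-day spacing (28, 35, 28).
The pattern: 2nd Saturday of the month.
September 1996 — 2nd Saturday is 1996-09-14.
October 1996 — 2nd Saturday is 1996-10-12.

1996-09-14, 1996-10-12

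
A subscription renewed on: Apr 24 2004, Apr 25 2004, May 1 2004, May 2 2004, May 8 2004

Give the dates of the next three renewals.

May 9 2004, May 15 2004, May 16 2004

Gaps: 1, 6, 1, 6 days — not constant, but cyclic with period 2.
The events fall on every Saturday and Sunday.
Next Sunday: May 9 2004.
Next Saturday: May 15 2004.
Next Sunday: May 16 2004.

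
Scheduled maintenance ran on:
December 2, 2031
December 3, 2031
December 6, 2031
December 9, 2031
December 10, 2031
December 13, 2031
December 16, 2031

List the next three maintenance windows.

December 17, 2031; December 20, 2031; December 23, 2031

The gap pattern 1, 3, 3, 1, 3, 3 repeats every 3 events.
These are the Tuesdays, Wednesdays and Saturdays of each week.
The following Wednesday is December 17, 2031.
Next Saturday: December 20, 2031.
The following Tuesday is December 23, 2031.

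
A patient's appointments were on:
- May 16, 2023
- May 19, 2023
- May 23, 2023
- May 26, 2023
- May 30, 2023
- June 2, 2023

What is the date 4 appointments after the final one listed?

Every event lands on a Tuesday or Friday (gaps cycle 3, 4, 3, 4, 3).
So the schedule is: every Tuesday and Friday.
The following Tuesday is June 6, 2023.
The following Friday is June 9, 2023.
The following Tuesday is June 13, 2023.
The following Friday is June 16, 2023.

June 16, 2023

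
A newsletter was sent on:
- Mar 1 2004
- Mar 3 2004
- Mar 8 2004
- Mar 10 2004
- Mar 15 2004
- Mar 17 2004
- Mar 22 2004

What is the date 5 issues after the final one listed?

The gap pattern 2, 5, 2, 5, 2, 5 repeats every 2 events.
These are the Mondays and Wednesdays of each week.
The following Wednesday is Mar 24 2004.
The following Monday is Mar 29 2004.
The following Wednesday is Mar 31 2004.
The following Monday is Apr 5 2004.
The following Wednesday is Apr 7 2004.

Apr 7 2004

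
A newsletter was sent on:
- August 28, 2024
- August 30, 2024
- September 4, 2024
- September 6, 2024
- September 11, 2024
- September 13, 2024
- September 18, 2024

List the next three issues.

Every event lands on a Wednesday or Friday (gaps cycle 2, 5, 2, 5, 2, 5).
So the schedule is: every Wednesday and Friday.
The following Friday is September 20, 2024.
Next Wednesday: September 25, 2024.
Next Friday: September 27, 2024.

September 20, 2024; September 25, 2024; September 27, 2024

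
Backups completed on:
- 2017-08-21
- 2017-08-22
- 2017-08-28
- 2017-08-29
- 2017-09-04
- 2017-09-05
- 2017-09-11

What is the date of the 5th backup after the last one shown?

2017-09-26

The gap pattern 1, 6, 1, 6, 1, 6 repeats every 2 events.
These are the Mondays and Tuesdays of each week.
Next Tuesday: 2017-09-12.
Next Monday: 2017-09-18.
Next Tuesday: 2017-09-19.
The following Monday is 2017-09-25.
Next Tuesday: 2017-09-26.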